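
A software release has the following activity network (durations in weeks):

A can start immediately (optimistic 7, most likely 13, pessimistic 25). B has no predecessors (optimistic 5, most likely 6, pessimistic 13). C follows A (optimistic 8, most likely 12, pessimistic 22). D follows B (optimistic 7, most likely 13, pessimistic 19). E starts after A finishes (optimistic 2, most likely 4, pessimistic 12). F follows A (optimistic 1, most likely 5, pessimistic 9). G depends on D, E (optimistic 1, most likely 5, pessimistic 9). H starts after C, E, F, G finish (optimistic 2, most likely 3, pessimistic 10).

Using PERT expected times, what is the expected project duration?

te_A = (7 + 4·13 + 25)/6 = 84/6 = 14
te_B = (5 + 4·6 + 13)/6 = 42/6 = 7
te_C = (8 + 4·12 + 22)/6 = 78/6 = 13
te_D = (7 + 4·13 + 19)/6 = 78/6 = 13
te_E = (2 + 4·4 + 12)/6 = 30/6 = 5
te_F = (1 + 4·5 + 9)/6 = 30/6 = 5
te_G = (1 + 4·5 + 9)/6 = 30/6 = 5
te_H = (2 + 4·3 + 10)/6 = 24/6 = 4

Forward pass:
ES_A = 0; EF_A = 14
ES_B = 0; EF_B = 7
ES_C = 14; EF_C = 14+13 = 27
ES_D = 7; EF_D = 7+13 = 20
ES_E = 14; EF_E = 14+5 = 19
ES_F = 14; EF_F = 14+5 = 19
ES_G = max(EF_D=20, EF_E=19) = 20; EF_G = 20+5 = 25
ES_H = max(EF_C=27, EF_E=19, EF_F=19, EF_G=25) = 27; EF_H = 27+4 = 31
Expected project duration μ = 31 weeks. Critical path: A → C → H.

31 weeks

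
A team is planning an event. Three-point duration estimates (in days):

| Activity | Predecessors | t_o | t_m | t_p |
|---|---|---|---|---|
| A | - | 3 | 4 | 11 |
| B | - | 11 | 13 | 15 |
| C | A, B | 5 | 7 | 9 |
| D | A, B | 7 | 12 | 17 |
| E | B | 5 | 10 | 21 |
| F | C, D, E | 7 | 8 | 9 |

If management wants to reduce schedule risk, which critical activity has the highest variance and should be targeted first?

D

te_A = (3 + 4·4 + 11)/6 = 30/6 = 5; σ²_A = ((11−3)/6)² = 1.778
te_B = (11 + 4·13 + 15)/6 = 78/6 = 13; σ²_B = ((15−11)/6)² = 0.444
te_C = (5 + 4·7 + 9)/6 = 42/6 = 7; σ²_C = ((9−5)/6)² = 0.444
te_D = (7 + 4·12 + 17)/6 = 72/6 = 12; σ²_D = ((17−7)/6)² = 2.778
te_E = (5 + 4·10 + 21)/6 = 66/6 = 11; σ²_E = ((21−5)/6)² = 7.111
te_F = (7 + 4·8 + 9)/6 = 48/6 = 8; σ²_F = ((9−7)/6)² = 0.111

Forward pass:
ES_A = 0; EF_A = 5
ES_B = 0; EF_B = 13
ES_C = max(EF_A=5, EF_B=13) = 13; EF_C = 13+7 = 20
ES_D = max(EF_A=5, EF_B=13) = 13; EF_D = 13+12 = 25
ES_E = 13; EF_E = 13+11 = 24
ES_F = max(EF_C=20, EF_D=25, EF_E=24) = 25; EF_F = 25+8 = 33
Expected project duration μ = 33 days. Critical path: B → D → F.

Variances on critical path: σ²_B=0.444, σ²_D=2.778, σ²_F=0.111.
Largest is σ²_D = 2.778.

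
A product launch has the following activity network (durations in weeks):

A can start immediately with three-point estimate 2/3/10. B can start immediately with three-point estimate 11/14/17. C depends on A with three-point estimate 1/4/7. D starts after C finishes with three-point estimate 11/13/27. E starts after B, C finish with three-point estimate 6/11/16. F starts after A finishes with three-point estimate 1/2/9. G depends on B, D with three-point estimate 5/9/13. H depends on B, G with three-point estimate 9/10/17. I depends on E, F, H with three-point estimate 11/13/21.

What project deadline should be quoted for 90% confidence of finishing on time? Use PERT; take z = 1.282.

62.2 weeks

te_A = (2 + 4·3 + 10)/6 = 24/6 = 4; σ²_A = ((10−2)/6)² = 1.778
te_B = (11 + 4·14 + 17)/6 = 84/6 = 14; σ²_B = ((17−11)/6)² = 1.000
te_C = (1 + 4·4 + 7)/6 = 24/6 = 4; σ²_C = ((7−1)/6)² = 1.000
te_D = (11 + 4·13 + 27)/6 = 90/6 = 15; σ²_D = ((27−11)/6)² = 7.111
te_E = (6 + 4·11 + 16)/6 = 66/6 = 11; σ²_E = ((16−6)/6)² = 2.778
te_F = (1 + 4·2 + 9)/6 = 18/6 = 3; σ²_F = ((9−1)/6)² = 1.778
te_G = (5 + 4·9 + 13)/6 = 54/6 = 9; σ²_G = ((13−5)/6)² = 1.778
te_H = (9 + 4·10 + 17)/6 = 66/6 = 11; σ²_H = ((17−9)/6)² = 1.778
te_I = (11 + 4·13 + 21)/6 = 84/6 = 14; σ²_I = ((21−11)/6)² = 2.778

Forward pass:
ES_A = 0; EF_A = 4
ES_B = 0; EF_B = 14
ES_C = 4; EF_C = 4+4 = 8
ES_D = 8; EF_D = 8+15 = 23
ES_E = max(EF_B=14, EF_C=8) = 14; EF_E = 14+11 = 25
ES_F = 4; EF_F = 4+3 = 7
ES_G = max(EF_B=14, EF_D=23) = 23; EF_G = 23+9 = 32
ES_H = max(EF_B=14, EF_G=32) = 32; EF_H = 32+11 = 43
ES_I = max(EF_E=25, EF_F=7, EF_H=43) = 43; EF_I = 43+14 = 57
Expected project duration μ = 57 weeks. Critical path: A → C → D → G → H → I.

Variance along critical path = 1.778 + 1.000 + 7.111 + 1.778 + 1.778 + 2.778 = 16.222; σ = 4.028 weeks.
D = μ + z·σ = 57 + 1.282·4.028 = 62.2 weeks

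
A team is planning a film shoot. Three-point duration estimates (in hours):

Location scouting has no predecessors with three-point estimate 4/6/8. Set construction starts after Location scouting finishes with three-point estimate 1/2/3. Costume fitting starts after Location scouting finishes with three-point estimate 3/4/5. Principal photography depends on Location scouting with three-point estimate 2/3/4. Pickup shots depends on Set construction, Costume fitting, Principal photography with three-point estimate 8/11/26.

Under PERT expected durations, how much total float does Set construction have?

2 hours

te_Location scouting = (4 + 4·6 + 8)/6 = 36/6 = 6
te_Set construction = (1 + 4·2 + 3)/6 = 12/6 = 2
te_Costume fitting = (3 + 4·4 + 5)/6 = 24/6 = 4
te_Principal photography = (2 + 4·3 + 4)/6 = 18/6 = 3
te_Pickup shots = (8 + 4·11 + 26)/6 = 78/6 = 13

Forward pass:
ES_Location scouting = 0; EF_Location scouting = 6
ES_Set construction = 6; EF_Set construction = 6+2 = 8
ES_Costume fitting = 6; EF_Costume fitting = 6+4 = 10
ES_Principal photography = 6; EF_Principal photography = 6+3 = 9
ES_Pickup shots = max(EF_Set construction=8, EF_Costume fitting=10, EF_Principal photography=9) = 10; EF_Pickup shots = 10+13 = 23
Expected project duration μ = 23 hours. Critical path: Location scouting → Costume fitting → Pickup shots.

Backward pass:
LF_Pickup shots = 23; LS_Pickup shots = 23−13 = 10
LF_Principal photography = LS_Pickup shots = 10; LS_Principal photography = 10−3 = 7
LF_Costume fitting = LS_Pickup shots = 10; LS_Costume fitting = 10−4 = 6
LF_Set construction = LS_Pickup shots = 10; LS_Set construction = 10−2 = 8
LF_Location scouting = min(LS_Set construction=8, LS_Costume fitting=6, LS_Principal photography=7) = 6; LS_Location scouting = 6−6 = 0
Slack_Set construction = LS_Set construction − ES_Set construction = 8 − 6 = 2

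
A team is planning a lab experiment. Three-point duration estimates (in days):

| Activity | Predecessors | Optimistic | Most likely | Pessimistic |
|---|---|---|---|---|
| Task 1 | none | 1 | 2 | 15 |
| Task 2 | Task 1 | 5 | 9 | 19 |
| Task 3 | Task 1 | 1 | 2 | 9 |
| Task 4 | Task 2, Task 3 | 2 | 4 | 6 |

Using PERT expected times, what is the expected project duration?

18 days

te_Task 1 = (1 + 4·2 + 15)/6 = 24/6 = 4
te_Task 2 = (5 + 4·9 + 19)/6 = 60/6 = 10
te_Task 3 = (1 + 4·2 + 9)/6 = 18/6 = 3
te_Task 4 = (2 + 4·4 + 6)/6 = 24/6 = 4

Forward pass:
ES_Task 1 = 0; EF_Task 1 = 4
ES_Task 2 = 4; EF_Task 2 = 4+10 = 14
ES_Task 3 = 4; EF_Task 3 = 4+3 = 7
ES_Task 4 = max(EF_Task 2=14, EF_Task 3=7) = 14; EF_Task 4 = 14+4 = 18
Expected project duration μ = 18 days. Critical path: Task 1 → Task 2 → Task 4.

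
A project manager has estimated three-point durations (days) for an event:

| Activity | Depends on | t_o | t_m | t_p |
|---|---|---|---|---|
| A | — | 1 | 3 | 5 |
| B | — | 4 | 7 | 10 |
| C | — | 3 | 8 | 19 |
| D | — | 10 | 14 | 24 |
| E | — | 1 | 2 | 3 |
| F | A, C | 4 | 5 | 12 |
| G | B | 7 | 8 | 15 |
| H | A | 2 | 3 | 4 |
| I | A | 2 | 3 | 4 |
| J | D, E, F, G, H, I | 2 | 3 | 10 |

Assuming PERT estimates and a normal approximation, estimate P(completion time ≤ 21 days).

0.680

te_A = (1 + 4·3 + 5)/6 = 18/6 = 3; σ²_A = ((5−1)/6)² = 0.444
te_B = (4 + 4·7 + 10)/6 = 42/6 = 7; σ²_B = ((10−4)/6)² = 1.000
te_C = (3 + 4·8 + 19)/6 = 54/6 = 9; σ²_C = ((19−3)/6)² = 7.111
te_D = (10 + 4·14 + 24)/6 = 90/6 = 15; σ²_D = ((24−10)/6)² = 5.444
te_E = (1 + 4·2 + 3)/6 = 12/6 = 2; σ²_E = ((3−1)/6)² = 0.111
te_F = (4 + 4·5 + 12)/6 = 36/6 = 6; σ²_F = ((12−4)/6)² = 1.778
te_G = (7 + 4·8 + 15)/6 = 54/6 = 9; σ²_G = ((15−7)/6)² = 1.778
te_H = (2 + 4·3 + 4)/6 = 18/6 = 3; σ²_H = ((4−2)/6)² = 0.111
te_I = (2 + 4·3 + 4)/6 = 18/6 = 3; σ²_I = ((4−2)/6)² = 0.111
te_J = (2 + 4·3 + 10)/6 = 24/6 = 4; σ²_J = ((10−2)/6)² = 1.778

Forward pass:
ES_A = 0; EF_A = 3
ES_B = 0; EF_B = 7
ES_C = 0; EF_C = 9
ES_D = 0; EF_D = 15
ES_E = 0; EF_E = 2
ES_F = max(EF_A=3, EF_C=9) = 9; EF_F = 9+6 = 15
ES_G = 7; EF_G = 7+9 = 16
ES_H = 3; EF_H = 3+3 = 6
ES_I = 3; EF_I = 3+3 = 6
ES_J = max(EF_D=15, EF_E=2, EF_F=15, EF_G=16, EF_H=6, EF_I=6) = 16; EF_J = 16+4 = 20
Expected project duration μ = 20 days. Critical path: B → G → J.

Variance along critical path = 1.000 + 1.778 + 1.778 = 4.556; σ = √4.556 = 2.134 days.
Z = (21 − 20) / 2.134 = 0.469
P(T ≤ 21) = Φ(0.469) ≈ 0.680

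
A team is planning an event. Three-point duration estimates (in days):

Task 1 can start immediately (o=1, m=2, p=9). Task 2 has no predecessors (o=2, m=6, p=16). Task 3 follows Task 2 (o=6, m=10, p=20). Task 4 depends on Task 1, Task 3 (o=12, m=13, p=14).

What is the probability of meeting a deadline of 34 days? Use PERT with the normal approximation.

0.817

te_Task 1 = (1 + 4·2 + 9)/6 = 18/6 = 3; σ²_Task 1 = ((9−1)/6)² = 1.778
te_Task 2 = (2 + 4·6 + 16)/6 = 42/6 = 7; σ²_Task 2 = ((16−2)/6)² = 5.444
te_Task 3 = (6 + 4·10 + 20)/6 = 66/6 = 11; σ²_Task 3 = ((20−6)/6)² = 5.444
te_Task 4 = (12 + 4·13 + 14)/6 = 78/6 = 13; σ²_Task 4 = ((14−12)/6)² = 0.111

Forward pass:
ES_Task 1 = 0; EF_Task 1 = 3
ES_Task 2 = 0; EF_Task 2 = 7
ES_Task 3 = 7; EF_Task 3 = 7+11 = 18
ES_Task 4 = max(EF_Task 1=3, EF_Task 3=18) = 18; EF_Task 4 = 18+13 = 31
Expected project duration μ = 31 days. Critical path: Task 2 → Task 3 → Task 4.

Variance along critical path = 5.444 + 5.444 + 0.111 = 11.000; σ = √11.000 = 3.317 days.
Z = (34 − 31) / 3.317 = 0.905
P(T ≤ 34) = Φ(0.905) ≈ 0.817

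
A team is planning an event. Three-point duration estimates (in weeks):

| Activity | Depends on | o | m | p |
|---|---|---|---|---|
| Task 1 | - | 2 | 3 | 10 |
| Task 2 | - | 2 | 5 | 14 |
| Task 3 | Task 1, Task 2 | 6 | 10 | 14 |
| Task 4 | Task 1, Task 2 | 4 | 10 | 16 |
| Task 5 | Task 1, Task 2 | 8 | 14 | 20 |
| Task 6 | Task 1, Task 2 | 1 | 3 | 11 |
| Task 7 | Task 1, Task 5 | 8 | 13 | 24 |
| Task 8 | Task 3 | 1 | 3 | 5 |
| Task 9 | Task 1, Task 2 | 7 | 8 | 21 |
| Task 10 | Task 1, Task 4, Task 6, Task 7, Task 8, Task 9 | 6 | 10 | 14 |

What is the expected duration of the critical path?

44 weeks

te_Task 1 = (2 + 4·3 + 10)/6 = 24/6 = 4
te_Task 2 = (2 + 4·5 + 14)/6 = 36/6 = 6
te_Task 3 = (6 + 4·10 + 14)/6 = 60/6 = 10
te_Task 4 = (4 + 4·10 + 16)/6 = 60/6 = 10
te_Task 5 = (8 + 4·14 + 20)/6 = 84/6 = 14
te_Task 6 = (1 + 4·3 + 11)/6 = 24/6 = 4
te_Task 7 = (8 + 4·13 + 24)/6 = 84/6 = 14
te_Task 8 = (1 + 4·3 + 5)/6 = 18/6 = 3
te_Task 9 = (7 + 4·8 + 21)/6 = 60/6 = 10
te_Task 10 = (6 + 4·10 + 14)/6 = 60/6 = 10

Forward pass:
ES_Task 1 = 0; EF_Task 1 = 4
ES_Task 2 = 0; EF_Task 2 = 6
ES_Task 3 = max(EF_Task 1=4, EF_Task 2=6) = 6; EF_Task 3 = 6+10 = 16
ES_Task 4 = max(EF_Task 1=4, EF_Task 2=6) = 6; EF_Task 4 = 6+10 = 16
ES_Task 5 = max(EF_Task 1=4, EF_Task 2=6) = 6; EF_Task 5 = 6+14 = 20
ES_Task 6 = max(EF_Task 1=4, EF_Task 2=6) = 6; EF_Task 6 = 6+4 = 10
ES_Task 7 = max(EF_Task 1=4, EF_Task 5=20) = 20; EF_Task 7 = 20+14 = 34
ES_Task 8 = 16; EF_Task 8 = 16+3 = 19
ES_Task 9 = max(EF_Task 1=4, EF_Task 2=6) = 6; EF_Task 9 = 6+10 = 16
ES_Task 10 = max(EF_Task 1=4, EF_Task 4=16, EF_Task 6=10, EF_Task 7=34, EF_Task 8=19, EF_Task 9=16) = 34; EF_Task 10 = 34+10 = 44
Expected project duration μ = 44 weeks. Critical path: Task 2 → Task 5 → Task 7 → Task 10.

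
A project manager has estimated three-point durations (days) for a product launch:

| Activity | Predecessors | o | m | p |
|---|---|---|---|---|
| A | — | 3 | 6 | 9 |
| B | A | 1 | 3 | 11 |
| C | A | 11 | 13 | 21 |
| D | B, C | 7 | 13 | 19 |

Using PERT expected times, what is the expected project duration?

te_A = (3 + 4·6 + 9)/6 = 36/6 = 6
te_B = (1 + 4·3 + 11)/6 = 24/6 = 4
te_C = (11 + 4·13 + 21)/6 = 84/6 = 14
te_D = (7 + 4·13 + 19)/6 = 78/6 = 13

Forward pass:
ES_A = 0; EF_A = 6
ES_B = 6; EF_B = 6+4 = 10
ES_C = 6; EF_C = 6+14 = 20
ES_D = max(EF_B=10, EF_C=20) = 20; EF_D = 20+13 = 33
Expected project duration μ = 33 days. Critical path: A → C → D.

33 days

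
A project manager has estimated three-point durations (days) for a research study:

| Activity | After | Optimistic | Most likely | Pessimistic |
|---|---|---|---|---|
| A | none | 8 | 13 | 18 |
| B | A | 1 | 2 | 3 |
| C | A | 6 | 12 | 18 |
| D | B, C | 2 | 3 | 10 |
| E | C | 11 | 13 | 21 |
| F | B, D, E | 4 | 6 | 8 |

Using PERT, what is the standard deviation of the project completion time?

te_A = (8 + 4·13 + 18)/6 = 78/6 = 13; σ²_A = ((18−8)/6)² = 2.778
te_B = (1 + 4·2 + 3)/6 = 12/6 = 2; σ²_B = ((3−1)/6)² = 0.111
te_C = (6 + 4·12 + 18)/6 = 72/6 = 12; σ²_C = ((18−6)/6)² = 4.000
te_D = (2 + 4·3 + 10)/6 = 24/6 = 4; σ²_D = ((10−2)/6)² = 1.778
te_E = (11 + 4·13 + 21)/6 = 84/6 = 14; σ²_E = ((21−11)/6)² = 2.778
te_F = (4 + 4·6 + 8)/6 = 36/6 = 6; σ²_F = ((8−4)/6)² = 0.444

Forward pass:
ES_A = 0; EF_A = 13
ES_B = 13; EF_B = 13+2 = 15
ES_C = 13; EF_C = 13+12 = 25
ES_D = max(EF_B=15, EF_C=25) = 25; EF_D = 25+4 = 29
ES_E = 25; EF_E = 25+14 = 39
ES_F = max(EF_B=15, EF_D=29, EF_E=39) = 39; EF_F = 39+6 = 45
Expected project duration μ = 45 days. Critical path: A → C → E → F.

Variance along critical path = 2.778 + 4.000 + 2.778 + 0.444 = 10.000
σ = √10.000 = 3.162 days

3.16 days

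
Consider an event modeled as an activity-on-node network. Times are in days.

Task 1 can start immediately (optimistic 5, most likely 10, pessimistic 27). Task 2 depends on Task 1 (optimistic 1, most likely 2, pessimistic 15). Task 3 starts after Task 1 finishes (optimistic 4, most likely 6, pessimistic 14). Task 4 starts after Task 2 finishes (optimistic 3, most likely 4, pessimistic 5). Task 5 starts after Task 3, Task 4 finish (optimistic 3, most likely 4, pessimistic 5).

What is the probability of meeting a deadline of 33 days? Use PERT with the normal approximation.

0.980

te_Task 1 = (5 + 4·10 + 27)/6 = 72/6 = 12; σ²_Task 1 = ((27−5)/6)² = 13.444
te_Task 2 = (1 + 4·2 + 15)/6 = 24/6 = 4; σ²_Task 2 = ((15−1)/6)² = 5.444
te_Task 3 = (4 + 4·6 + 14)/6 = 42/6 = 7; σ²_Task 3 = ((14−4)/6)² = 2.778
te_Task 4 = (3 + 4·4 + 5)/6 = 24/6 = 4; σ²_Task 4 = ((5−3)/6)² = 0.111
te_Task 5 = (3 + 4·4 + 5)/6 = 24/6 = 4; σ²_Task 5 = ((5−3)/6)² = 0.111

Forward pass:
ES_Task 1 = 0; EF_Task 1 = 12
ES_Task 2 = 12; EF_Task 2 = 12+4 = 16
ES_Task 3 = 12; EF_Task 3 = 12+7 = 19
ES_Task 4 = 16; EF_Task 4 = 16+4 = 20
ES_Task 5 = max(EF_Task 3=19, EF_Task 4=20) = 20; EF_Task 5 = 20+4 = 24
Expected project duration μ = 24 days. Critical path: Task 1 → Task 2 → Task 4 → Task 5.

Variance along critical path = 13.444 + 5.444 + 0.111 + 0.111 = 19.111; σ = √19.111 = 4.372 days.
Z = (33 − 24) / 4.372 = 2.059
P(T ≤ 33) = Φ(2.059) ≈ 0.980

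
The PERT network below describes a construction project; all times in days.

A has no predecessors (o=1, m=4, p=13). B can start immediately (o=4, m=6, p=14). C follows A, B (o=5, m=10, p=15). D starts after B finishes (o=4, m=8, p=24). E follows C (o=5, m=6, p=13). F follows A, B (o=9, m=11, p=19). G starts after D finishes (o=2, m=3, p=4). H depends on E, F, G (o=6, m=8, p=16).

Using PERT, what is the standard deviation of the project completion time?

te_A = (1 + 4·4 + 13)/6 = 30/6 = 5; σ²_A = ((13−1)/6)² = 4.000
te_B = (4 + 4·6 + 14)/6 = 42/6 = 7; σ²_B = ((14−4)/6)² = 2.778
te_C = (5 + 4·10 + 15)/6 = 60/6 = 10; σ²_C = ((15−5)/6)² = 2.778
te_D = (4 + 4·8 + 24)/6 = 60/6 = 10; σ²_D = ((24−4)/6)² = 11.111
te_E = (5 + 4·6 + 13)/6 = 42/6 = 7; σ²_E = ((13−5)/6)² = 1.778
te_F = (9 + 4·11 + 19)/6 = 72/6 = 12; σ²_F = ((19−9)/6)² = 2.778
te_G = (2 + 4·3 + 4)/6 = 18/6 = 3; σ²_G = ((4−2)/6)² = 0.111
te_H = (6 + 4·8 + 16)/6 = 54/6 = 9; σ²_H = ((16−6)/6)² = 2.778

Forward pass:
ES_A = 0; EF_A = 5
ES_B = 0; EF_B = 7
ES_C = max(EF_A=5, EF_B=7) = 7; EF_C = 7+10 = 17
ES_D = 7; EF_D = 7+10 = 17
ES_E = 17; EF_E = 17+7 = 24
ES_F = max(EF_A=5, EF_B=7) = 7; EF_F = 7+12 = 19
ES_G = 17; EF_G = 17+3 = 20
ES_H = max(EF_E=24, EF_F=19, EF_G=20) = 24; EF_H = 24+9 = 33
Expected project duration μ = 33 days. Critical path: B → C → E → H.

Variance along critical path = 2.778 + 2.778 + 1.778 + 2.778 = 10.111
σ = √10.111 = 3.180 days

3.18 days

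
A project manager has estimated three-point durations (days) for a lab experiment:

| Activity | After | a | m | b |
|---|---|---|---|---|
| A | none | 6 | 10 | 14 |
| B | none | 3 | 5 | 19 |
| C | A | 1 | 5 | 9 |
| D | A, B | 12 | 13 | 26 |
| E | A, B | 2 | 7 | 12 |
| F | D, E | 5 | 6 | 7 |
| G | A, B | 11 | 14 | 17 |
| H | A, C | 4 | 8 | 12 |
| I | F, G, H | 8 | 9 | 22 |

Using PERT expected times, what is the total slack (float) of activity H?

te_A = (6 + 4·10 + 14)/6 = 60/6 = 10
te_B = (3 + 4·5 + 19)/6 = 42/6 = 7
te_C = (1 + 4·5 + 9)/6 = 30/6 = 5
te_D = (12 + 4·13 + 26)/6 = 90/6 = 15
te_E = (2 + 4·7 + 12)/6 = 42/6 = 7
te_F = (5 + 4·6 + 7)/6 = 36/6 = 6
te_G = (11 + 4·14 + 17)/6 = 84/6 = 14
te_H = (4 + 4·8 + 12)/6 = 48/6 = 8
te_I = (8 + 4·9 + 22)/6 = 66/6 = 11

Forward pass:
ES_A = 0; EF_A = 10
ES_B = 0; EF_B = 7
ES_C = 10; EF_C = 10+5 = 15
ES_D = max(EF_A=10, EF_B=7) = 10; EF_D = 10+15 = 25
ES_E = max(EF_A=10, EF_B=7) = 10; EF_E = 10+7 = 17
ES_F = max(EF_D=25, EF_E=17) = 25; EF_F = 25+6 = 31
ES_G = max(EF_A=10, EF_B=7) = 10; EF_G = 10+14 = 24
ES_H = max(EF_A=10, EF_C=15) = 15; EF_H = 15+8 = 23
ES_I = max(EF_F=31, EF_G=24, EF_H=23) = 31; EF_I = 31+11 = 42
Expected project duration μ = 42 days. Critical path: A → D → F → I.

Backward pass:
LF_I = 42; LS_I = 42−11 = 31
LF_H = LS_I = 31; LS_H = 31−8 = 23
LF_G = LS_I = 31; LS_G = 31−14 = 17
LF_F = LS_I = 31; LS_F = 31−6 = 25
LF_E = LS_F = 25; LS_E = 25−7 = 18
LF_D = LS_F = 25; LS_D = 25−15 = 10
LF_C = LS_H = 23; LS_C = 23−5 = 18
LF_B = min(LS_D=10, LS_E=18, LS_G=17) = 10; LS_B = 10−7 = 3
LF_A = min(LS_C=18, LS_D=10, LS_E=18, LS_G=17, LS_H=23) = 10; LS_A = 10−10 = 0
Slack_H = LS_H − ES_H = 23 − 15 = 8

8 days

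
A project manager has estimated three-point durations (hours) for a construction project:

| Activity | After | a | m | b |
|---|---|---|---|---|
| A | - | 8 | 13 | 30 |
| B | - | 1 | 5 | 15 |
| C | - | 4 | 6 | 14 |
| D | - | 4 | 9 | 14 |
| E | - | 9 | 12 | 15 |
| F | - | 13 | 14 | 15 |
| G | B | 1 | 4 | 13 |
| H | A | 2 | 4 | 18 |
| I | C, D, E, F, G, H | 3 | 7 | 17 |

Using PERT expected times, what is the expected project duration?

29 hours

te_A = (8 + 4·13 + 30)/6 = 90/6 = 15
te_B = (1 + 4·5 + 15)/6 = 36/6 = 6
te_C = (4 + 4·6 + 14)/6 = 42/6 = 7
te_D = (4 + 4·9 + 14)/6 = 54/6 = 9
te_E = (9 + 4·12 + 15)/6 = 72/6 = 12
te_F = (13 + 4·14 + 15)/6 = 84/6 = 14
te_G = (1 + 4·4 + 13)/6 = 30/6 = 5
te_H = (2 + 4·4 + 18)/6 = 36/6 = 6
te_I = (3 + 4·7 + 17)/6 = 48/6 = 8

Forward pass:
ES_A = 0; EF_A = 15
ES_B = 0; EF_B = 6
ES_C = 0; EF_C = 7
ES_D = 0; EF_D = 9
ES_E = 0; EF_E = 12
ES_F = 0; EF_F = 14
ES_G = 6; EF_G = 6+5 = 11
ES_H = 15; EF_H = 15+6 = 21
ES_I = max(EF_C=7, EF_D=9, EF_E=12, EF_F=14, EF_G=11, EF_H=21) = 21; EF_I = 21+8 = 29
Expected project duration μ = 29 hours. Critical path: A → H → I.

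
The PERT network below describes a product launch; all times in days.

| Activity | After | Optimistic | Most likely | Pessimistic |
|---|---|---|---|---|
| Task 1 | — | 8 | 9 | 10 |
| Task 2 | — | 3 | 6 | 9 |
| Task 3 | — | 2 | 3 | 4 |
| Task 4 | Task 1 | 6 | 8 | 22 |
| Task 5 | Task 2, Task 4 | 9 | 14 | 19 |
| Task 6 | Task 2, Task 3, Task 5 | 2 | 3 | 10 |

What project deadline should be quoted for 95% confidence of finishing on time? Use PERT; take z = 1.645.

te_Task 1 = (8 + 4·9 + 10)/6 = 54/6 = 9; σ²_Task 1 = ((10−8)/6)² = 0.111
te_Task 2 = (3 + 4·6 + 9)/6 = 36/6 = 6; σ²_Task 2 = ((9−3)/6)² = 1.000
te_Task 3 = (2 + 4·3 + 4)/6 = 18/6 = 3; σ²_Task 3 = ((4−2)/6)² = 0.111
te_Task 4 = (6 + 4·8 + 22)/6 = 60/6 = 10; σ²_Task 4 = ((22−6)/6)² = 7.111
te_Task 5 = (9 + 4·14 + 19)/6 = 84/6 = 14; σ²_Task 5 = ((19−9)/6)² = 2.778
te_Task 6 = (2 + 4·3 + 10)/6 = 24/6 = 4; σ²_Task 6 = ((10−2)/6)² = 1.778

Forward pass:
ES_Task 1 = 0; EF_Task 1 = 9
ES_Task 2 = 0; EF_Task 2 = 6
ES_Task 3 = 0; EF_Task 3 = 3
ES_Task 4 = 9; EF_Task 4 = 9+10 = 19
ES_Task 5 = max(EF_Task 2=6, EF_Task 4=19) = 19; EF_Task 5 = 19+14 = 33
ES_Task 6 = max(EF_Task 2=6, EF_Task 3=3, EF_Task 5=33) = 33; EF_Task 6 = 33+4 = 37
Expected project duration μ = 37 days. Critical path: Task 1 → Task 4 → Task 5 → Task 6.

Variance along critical path = 0.111 + 7.111 + 2.778 + 1.778 = 11.778; σ = 3.432 days.
D = μ + z·σ = 37 + 1.645·3.432 = 42.6 days

42.6 days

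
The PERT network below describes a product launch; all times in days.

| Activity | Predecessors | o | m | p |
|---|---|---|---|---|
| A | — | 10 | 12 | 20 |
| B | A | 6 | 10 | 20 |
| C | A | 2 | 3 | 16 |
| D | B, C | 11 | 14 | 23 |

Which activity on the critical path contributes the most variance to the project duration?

B

te_A = (10 + 4·12 + 20)/6 = 78/6 = 13; σ²_A = ((20−10)/6)² = 2.778
te_B = (6 + 4·10 + 20)/6 = 66/6 = 11; σ²_B = ((20−6)/6)² = 5.444
te_C = (2 + 4·3 + 16)/6 = 30/6 = 5; σ²_C = ((16−2)/6)² = 5.444
te_D = (11 + 4·14 + 23)/6 = 90/6 = 15; σ²_D = ((23−11)/6)² = 4.000

Forward pass:
ES_A = 0; EF_A = 13
ES_B = 13; EF_B = 13+11 = 24
ES_C = 13; EF_C = 13+5 = 18
ES_D = max(EF_B=24, EF_C=18) = 24; EF_D = 24+15 = 39
Expected project duration μ = 39 days. Critical path: A → B → D.

Variances on critical path: σ²_A=2.778, σ²_B=5.444, σ²_D=4.000.
Largest is σ²_B = 5.444.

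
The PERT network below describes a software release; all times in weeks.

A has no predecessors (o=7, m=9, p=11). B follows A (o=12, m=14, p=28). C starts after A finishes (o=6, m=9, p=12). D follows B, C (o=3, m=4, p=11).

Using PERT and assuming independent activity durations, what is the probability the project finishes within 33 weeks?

te_A = (7 + 4·9 + 11)/6 = 54/6 = 9; σ²_A = ((11−7)/6)² = 0.444
te_B = (12 + 4·14 + 28)/6 = 96/6 = 16; σ²_B = ((28−12)/6)² = 7.111
te_C = (6 + 4·9 + 12)/6 = 54/6 = 9; σ²_C = ((12−6)/6)² = 1.000
te_D = (3 + 4·4 + 11)/6 = 30/6 = 5; σ²_D = ((11−3)/6)² = 1.778

Forward pass:
ES_A = 0; EF_A = 9
ES_B = 9; EF_B = 9+16 = 25
ES_C = 9; EF_C = 9+9 = 18
ES_D = max(EF_B=25, EF_C=18) = 25; EF_D = 25+5 = 30
Expected project duration μ = 30 weeks. Critical path: A → B → D.

Variance along critical path = 0.444 + 7.111 + 1.778 = 9.333; σ = √9.333 = 3.055 weeks.
Z = (33 − 30) / 3.055 = 0.982
P(T ≤ 33) = Φ(0.982) ≈ 0.837

0.837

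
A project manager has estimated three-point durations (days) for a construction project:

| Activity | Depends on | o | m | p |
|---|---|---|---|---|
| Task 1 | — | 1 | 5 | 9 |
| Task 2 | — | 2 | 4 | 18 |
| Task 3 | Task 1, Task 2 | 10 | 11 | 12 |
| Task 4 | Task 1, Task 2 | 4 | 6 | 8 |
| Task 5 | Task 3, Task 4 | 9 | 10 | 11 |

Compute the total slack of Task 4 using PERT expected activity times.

5 days

te_Task 1 = (1 + 4·5 + 9)/6 = 30/6 = 5
te_Task 2 = (2 + 4·4 + 18)/6 = 36/6 = 6
te_Task 3 = (10 + 4·11 + 12)/6 = 66/6 = 11
te_Task 4 = (4 + 4·6 + 8)/6 = 36/6 = 6
te_Task 5 = (9 + 4·10 + 11)/6 = 60/6 = 10

Forward pass:
ES_Task 1 = 0; EF_Task 1 = 5
ES_Task 2 = 0; EF_Task 2 = 6
ES_Task 3 = max(EF_Task 1=5, EF_Task 2=6) = 6; EF_Task 3 = 6+11 = 17
ES_Task 4 = max(EF_Task 1=5, EF_Task 2=6) = 6; EF_Task 4 = 6+6 = 12
ES_Task 5 = max(EF_Task 3=17, EF_Task 4=12) = 17; EF_Task 5 = 17+10 = 27
Expected project duration μ = 27 days. Critical path: Task 2 → Task 3 → Task 5.

Backward pass:
LF_Task 5 = 27; LS_Task 5 = 27−10 = 17
LF_Task 4 = LS_Task 5 = 17; LS_Task 4 = 17−6 = 11
LF_Task 3 = LS_Task 5 = 17; LS_Task 3 = 17−11 = 6
LF_Task 2 = min(LS_Task 3=6, LS_Task 4=11) = 6; LS_Task 2 = 6−6 = 0
LF_Task 1 = min(LS_Task 3=6, LS_Task 4=11) = 6; LS_Task 1 = 6−5 = 1
Slack_Task 4 = LS_Task 4 − ES_Task 4 = 11 − 6 = 5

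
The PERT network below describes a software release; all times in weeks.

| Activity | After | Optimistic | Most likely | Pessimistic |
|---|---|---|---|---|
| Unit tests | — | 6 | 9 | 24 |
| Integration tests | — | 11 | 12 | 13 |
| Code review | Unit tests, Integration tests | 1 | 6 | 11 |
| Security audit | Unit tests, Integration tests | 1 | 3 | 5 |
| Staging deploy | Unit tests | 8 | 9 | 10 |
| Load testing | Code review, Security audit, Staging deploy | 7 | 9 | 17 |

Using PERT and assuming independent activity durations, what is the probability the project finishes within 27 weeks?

te_Unit tests = (6 + 4·9 + 24)/6 = 66/6 = 11; σ²_Unit tests = ((24−6)/6)² = 9.000
te_Integration tests = (11 + 4·12 + 13)/6 = 72/6 = 12; σ²_Integration tests = ((13−11)/6)² = 0.111
te_Code review = (1 + 4·6 + 11)/6 = 36/6 = 6; σ²_Code review = ((11−1)/6)² = 2.778
te_Security audit = (1 + 4·3 + 5)/6 = 18/6 = 3; σ²_Security audit = ((5−1)/6)² = 0.444
te_Staging deploy = (8 + 4·9 + 10)/6 = 54/6 = 9; σ²_Staging deploy = ((10−8)/6)² = 0.111
te_Load testing = (7 + 4·9 + 17)/6 = 60/6 = 10; σ²_Load testing = ((17−7)/6)² = 2.778

Forward pass:
ES_Unit tests = 0; EF_Unit tests = 11
ES_Integration tests = 0; EF_Integration tests = 12
ES_Code review = max(EF_Unit tests=11, EF_Integration tests=12) = 12; EF_Code review = 12+6 = 18
ES_Security audit = max(EF_Unit tests=11, EF_Integration tests=12) = 12; EF_Security audit = 12+3 = 15
ES_Staging deploy = 11; EF_Staging deploy = 11+9 = 20
ES_Load testing = max(EF_Code review=18, EF_Security audit=15, EF_Staging deploy=20) = 20; EF_Load testing = 20+10 = 30
Expected project duration μ = 30 weeks. Critical path: Unit tests → Staging deploy → Load testing.

Variance along critical path = 9.000 + 0.111 + 2.778 = 11.889; σ = √11.889 = 3.448 weeks.
Z = (27 − 30) / 3.448 = -0.870
P(T ≤ 27) = Φ(-0.870) ≈ 0.192

0.192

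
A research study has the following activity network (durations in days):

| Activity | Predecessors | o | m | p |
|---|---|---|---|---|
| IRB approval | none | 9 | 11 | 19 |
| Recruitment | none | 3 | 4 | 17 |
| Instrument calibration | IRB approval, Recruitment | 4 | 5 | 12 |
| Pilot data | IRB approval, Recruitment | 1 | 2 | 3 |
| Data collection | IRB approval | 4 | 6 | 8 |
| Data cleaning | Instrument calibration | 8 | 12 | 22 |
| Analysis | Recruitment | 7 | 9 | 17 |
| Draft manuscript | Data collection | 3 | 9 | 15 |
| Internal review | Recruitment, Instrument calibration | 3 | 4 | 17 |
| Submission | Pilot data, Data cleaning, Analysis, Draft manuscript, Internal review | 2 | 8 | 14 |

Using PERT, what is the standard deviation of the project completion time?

te_IRB approval = (9 + 4·11 + 19)/6 = 72/6 = 12; σ²_IRB approval = ((19−9)/6)² = 2.778
te_Recruitment = (3 + 4·4 + 17)/6 = 36/6 = 6; σ²_Recruitment = ((17−3)/6)² = 5.444
te_Instrument calibration = (4 + 4·5 + 12)/6 = 36/6 = 6; σ²_Instrument calibration = ((12−4)/6)² = 1.778
te_Pilot data = (1 + 4·2 + 3)/6 = 12/6 = 2; σ²_Pilot data = ((3−1)/6)² = 0.111
te_Data collection = (4 + 4·6 + 8)/6 = 36/6 = 6; σ²_Data collection = ((8−4)/6)² = 0.444
te_Data cleaning = (8 + 4·12 + 22)/6 = 78/6 = 13; σ²_Data cleaning = ((22−8)/6)² = 5.444
te_Analysis = (7 + 4·9 + 17)/6 = 60/6 = 10; σ²_Analysis = ((17−7)/6)² = 2.778
te_Draft manuscript = (3 + 4·9 + 15)/6 = 54/6 = 9; σ²_Draft manuscript = ((15−3)/6)² = 4.000
te_Internal review = (3 + 4·4 + 17)/6 = 36/6 = 6; σ²_Internal review = ((17−3)/6)² = 5.444
te_Submission = (2 + 4·8 + 14)/6 = 48/6 = 8; σ²_Submission = ((14−2)/6)² = 4.000

Forward pass:
ES_IRB approval = 0; EF_IRB approval = 12
ES_Recruitment = 0; EF_Recruitment = 6
ES_Instrument calibration = max(EF_IRB approval=12, EF_Recruitment=6) = 12; EF_Instrument calibration = 12+6 = 18
ES_Pilot data = max(EF_IRB approval=12, EF_Recruitment=6) = 12; EF_Pilot data = 12+2 = 14
ES_Data collection = 12; EF_Data collection = 12+6 = 18
ES_Data cleaning = 18; EF_Data cleaning = 18+13 = 31
ES_Analysis = 6; EF_Analysis = 6+10 = 16
ES_Draft manuscript = 18; EF_Draft manuscript = 18+9 = 27
ES_Internal review = max(EF_Recruitment=6, EF_Instrument calibration=18) = 18; EF_Internal review = 18+6 = 24
ES_Submission = max(EF_Pilot data=14, EF_Data cleaning=31, EF_Analysis=16, EF_Draft manuscript=27, EF_Internal review=24) = 31; EF_Submission = 31+8 = 39
Expected project duration μ = 39 days. Critical path: IRB approval → Instrument calibration → Data cleaning → Submission.

Variance along critical path = 2.778 + 1.778 + 5.444 + 4.000 = 14.000
σ = √14.000 = 3.742 days

3.74 days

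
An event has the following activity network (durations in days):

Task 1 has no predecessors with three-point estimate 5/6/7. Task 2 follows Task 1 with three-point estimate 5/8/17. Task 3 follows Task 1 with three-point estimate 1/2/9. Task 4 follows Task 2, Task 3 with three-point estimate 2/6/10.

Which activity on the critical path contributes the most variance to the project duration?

te_Task 1 = (5 + 4·6 + 7)/6 = 36/6 = 6; σ²_Task 1 = ((7−5)/6)² = 0.111
te_Task 2 = (5 + 4·8 + 17)/6 = 54/6 = 9; σ²_Task 2 = ((17−5)/6)² = 4.000
te_Task 3 = (1 + 4·2 + 9)/6 = 18/6 = 3; σ²_Task 3 = ((9−1)/6)² = 1.778
te_Task 4 = (2 + 4·6 + 10)/6 = 36/6 = 6; σ²_Task 4 = ((10−2)/6)² = 1.778

Forward pass:
ES_Task 1 = 0; EF_Task 1 = 6
ES_Task 2 = 6; EF_Task 2 = 6+9 = 15
ES_Task 3 = 6; EF_Task 3 = 6+3 = 9
ES_Task 4 = max(EF_Task 2=15, EF_Task 3=9) = 15; EF_Task 4 = 15+6 = 21
Expected project duration μ = 21 days. Critical path: Task 1 → Task 2 → Task 4.

Variances on critical path: σ²_Task 1=0.111, σ²_Task 2=4.000, σ²_Task 4=1.778.
Largest is σ²_Task 2 = 4.000.

Task 2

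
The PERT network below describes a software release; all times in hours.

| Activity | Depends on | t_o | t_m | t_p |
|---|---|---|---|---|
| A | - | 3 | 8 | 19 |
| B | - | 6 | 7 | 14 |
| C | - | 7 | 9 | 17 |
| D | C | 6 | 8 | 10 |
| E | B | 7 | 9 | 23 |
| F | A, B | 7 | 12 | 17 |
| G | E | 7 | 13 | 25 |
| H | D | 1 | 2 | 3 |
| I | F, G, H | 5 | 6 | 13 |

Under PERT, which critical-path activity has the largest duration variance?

G

te_A = (3 + 4·8 + 19)/6 = 54/6 = 9; σ²_A = ((19−3)/6)² = 7.111
te_B = (6 + 4·7 + 14)/6 = 48/6 = 8; σ²_B = ((14−6)/6)² = 1.778
te_C = (7 + 4·9 + 17)/6 = 60/6 = 10; σ²_C = ((17−7)/6)² = 2.778
te_D = (6 + 4·8 + 10)/6 = 48/6 = 8; σ²_D = ((10−6)/6)² = 0.444
te_E = (7 + 4·9 + 23)/6 = 66/6 = 11; σ²_E = ((23−7)/6)² = 7.111
te_F = (7 + 4·12 + 17)/6 = 72/6 = 12; σ²_F = ((17−7)/6)² = 2.778
te_G = (7 + 4·13 + 25)/6 = 84/6 = 14; σ²_G = ((25−7)/6)² = 9.000
te_H = (1 + 4·2 + 3)/6 = 12/6 = 2; σ²_H = ((3−1)/6)² = 0.111
te_I = (5 + 4·6 + 13)/6 = 42/6 = 7; σ²_I = ((13−5)/6)² = 1.778

Forward pass:
ES_A = 0; EF_A = 9
ES_B = 0; EF_B = 8
ES_C = 0; EF_C = 10
ES_D = 10; EF_D = 10+8 = 18
ES_E = 8; EF_E = 8+11 = 19
ES_F = max(EF_A=9, EF_B=8) = 9; EF_F = 9+12 = 21
ES_G = 19; EF_G = 19+14 = 33
ES_H = 18; EF_H = 18+2 = 20
ES_I = max(EF_F=21, EF_G=33, EF_H=20) = 33; EF_I = 33+7 = 40
Expected project duration μ = 40 hours. Critical path: B → E → G → I.

Variances on critical path: σ²_B=1.778, σ²_E=7.111, σ²_G=9.000, σ²_I=1.778.
Largest is σ²_G = 9.000.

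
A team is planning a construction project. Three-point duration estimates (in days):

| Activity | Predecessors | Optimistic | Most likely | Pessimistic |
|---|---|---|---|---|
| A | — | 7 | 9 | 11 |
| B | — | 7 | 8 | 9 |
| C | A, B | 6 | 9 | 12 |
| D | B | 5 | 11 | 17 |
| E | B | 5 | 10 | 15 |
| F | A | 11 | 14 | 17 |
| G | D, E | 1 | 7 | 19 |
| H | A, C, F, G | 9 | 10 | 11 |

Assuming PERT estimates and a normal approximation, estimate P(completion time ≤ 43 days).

0.951

te_A = (7 + 4·9 + 11)/6 = 54/6 = 9; σ²_A = ((11−7)/6)² = 0.444
te_B = (7 + 4·8 + 9)/6 = 48/6 = 8; σ²_B = ((9−7)/6)² = 0.111
te_C = (6 + 4·9 + 12)/6 = 54/6 = 9; σ²_C = ((12−6)/6)² = 1.000
te_D = (5 + 4·11 + 17)/6 = 66/6 = 11; σ²_D = ((17−5)/6)² = 4.000
te_E = (5 + 4·10 + 15)/6 = 60/6 = 10; σ²_E = ((15−5)/6)² = 2.778
te_F = (11 + 4·14 + 17)/6 = 84/6 = 14; σ²_F = ((17−11)/6)² = 1.000
te_G = (1 + 4·7 + 19)/6 = 48/6 = 8; σ²_G = ((19−1)/6)² = 9.000
te_H = (9 + 4·10 + 11)/6 = 60/6 = 10; σ²_H = ((11−9)/6)² = 0.111

Forward pass:
ES_A = 0; EF_A = 9
ES_B = 0; EF_B = 8
ES_C = max(EF_A=9, EF_B=8) = 9; EF_C = 9+9 = 18
ES_D = 8; EF_D = 8+11 = 19
ES_E = 8; EF_E = 8+10 = 18
ES_F = 9; EF_F = 9+14 = 23
ES_G = max(EF_D=19, EF_E=18) = 19; EF_G = 19+8 = 27
ES_H = max(EF_A=9, EF_C=18, EF_F=23, EF_G=27) = 27; EF_H = 27+10 = 37
Expected project duration μ = 37 days. Critical path: B → D → G → H.

Variance along critical path = 0.111 + 4.000 + 9.000 + 0.111 = 13.222; σ = √13.222 = 3.636 days.
Z = (43 − 37) / 3.636 = 1.650
P(T ≤ 43) = Φ(1.650) ≈ 0.951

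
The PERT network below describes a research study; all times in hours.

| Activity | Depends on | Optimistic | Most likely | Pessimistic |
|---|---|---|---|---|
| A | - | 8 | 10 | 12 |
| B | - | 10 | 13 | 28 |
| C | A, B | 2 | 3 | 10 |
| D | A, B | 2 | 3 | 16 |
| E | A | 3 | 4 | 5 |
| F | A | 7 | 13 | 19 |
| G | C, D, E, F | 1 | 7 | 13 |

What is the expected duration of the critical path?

te_A = (8 + 4·10 + 12)/6 = 60/6 = 10
te_B = (10 + 4·13 + 28)/6 = 90/6 = 15
te_C = (2 + 4·3 + 10)/6 = 24/6 = 4
te_D = (2 + 4·3 + 16)/6 = 30/6 = 5
te_E = (3 + 4·4 + 5)/6 = 24/6 = 4
te_F = (7 + 4·13 + 19)/6 = 78/6 = 13
te_G = (1 + 4·7 + 13)/6 = 42/6 = 7

Forward pass:
ES_A = 0; EF_A = 10
ES_B = 0; EF_B = 15
ES_C = max(EF_A=10, EF_B=15) = 15; EF_C = 15+4 = 19
ES_D = max(EF_A=10, EF_B=15) = 15; EF_D = 15+5 = 20
ES_E = 10; EF_E = 10+4 = 14
ES_F = 10; EF_F = 10+13 = 23
ES_G = max(EF_C=19, EF_D=20, EF_E=14, EF_F=23) = 23; EF_G = 23+7 = 30
Expected project duration μ = 30 hours. Critical path: A → F → G.

30 hours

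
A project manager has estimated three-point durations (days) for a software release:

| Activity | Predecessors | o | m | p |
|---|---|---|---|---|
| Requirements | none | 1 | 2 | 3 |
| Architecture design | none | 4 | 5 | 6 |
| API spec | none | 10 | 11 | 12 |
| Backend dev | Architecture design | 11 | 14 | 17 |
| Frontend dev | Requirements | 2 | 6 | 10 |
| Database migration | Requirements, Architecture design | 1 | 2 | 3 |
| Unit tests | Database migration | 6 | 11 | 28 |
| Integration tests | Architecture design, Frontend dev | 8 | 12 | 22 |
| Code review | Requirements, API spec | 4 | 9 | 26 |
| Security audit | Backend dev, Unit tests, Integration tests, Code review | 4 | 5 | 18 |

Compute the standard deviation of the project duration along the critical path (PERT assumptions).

te_Requirements = (1 + 4·2 + 3)/6 = 12/6 = 2; σ²_Requirements = ((3−1)/6)² = 0.111
te_Architecture design = (4 + 4·5 + 6)/6 = 30/6 = 5; σ²_Architecture design = ((6−4)/6)² = 0.111
te_API spec = (10 + 4·11 + 12)/6 = 66/6 = 11; σ²_API spec = ((12−10)/6)² = 0.111
te_Backend dev = (11 + 4·14 + 17)/6 = 84/6 = 14; σ²_Backend dev = ((17−11)/6)² = 1.000
te_Frontend dev = (2 + 4·6 + 10)/6 = 36/6 = 6; σ²_Frontend dev = ((10−2)/6)² = 1.778
te_Database migration = (1 + 4·2 + 3)/6 = 12/6 = 2; σ²_Database migration = ((3−1)/6)² = 0.111
te_Unit tests = (6 + 4·11 + 28)/6 = 78/6 = 13; σ²_Unit tests = ((28−6)/6)² = 13.444
te_Integration tests = (8 + 4·12 + 22)/6 = 78/6 = 13; σ²_Integration tests = ((22−8)/6)² = 5.444
te_Code review = (4 + 4·9 + 26)/6 = 66/6 = 11; σ²_Code review = ((26−4)/6)² = 13.444
te_Security audit = (4 + 4·5 + 18)/6 = 42/6 = 7; σ²_Security audit = ((18−4)/6)² = 5.444

Forward pass:
ES_Requirements = 0; EF_Requirements = 2
ES_Architecture design = 0; EF_Architecture design = 5
ES_API spec = 0; EF_API spec = 11
ES_Backend dev = 5; EF_Backend dev = 5+14 = 19
ES_Frontend dev = 2; EF_Frontend dev = 2+6 = 8
ES_Database migration = max(EF_Requirements=2, EF_Architecture design=5) = 5; EF_Database migration = 5+2 = 7
ES_Unit tests = 7; EF_Unit tests = 7+13 = 20
ES_Integration tests = max(EF_Architecture design=5, EF_Frontend dev=8) = 8; EF_Integration tests = 8+13 = 21
ES_Code review = max(EF_Requirements=2, EF_API spec=11) = 11; EF_Code review = 11+11 = 22
ES_Security audit = max(EF_Backend dev=19, EF_Unit tests=20, EF_Integration tests=21, EF_Code review=22) = 22; EF_Security audit = 22+7 = 29
Expected project duration μ = 29 days. Critical path: API spec → Code review → Security audit.

Variance along critical path = 0.111 + 13.444 + 5.444 = 19.000
σ = √19.000 = 4.359 days

4.36 days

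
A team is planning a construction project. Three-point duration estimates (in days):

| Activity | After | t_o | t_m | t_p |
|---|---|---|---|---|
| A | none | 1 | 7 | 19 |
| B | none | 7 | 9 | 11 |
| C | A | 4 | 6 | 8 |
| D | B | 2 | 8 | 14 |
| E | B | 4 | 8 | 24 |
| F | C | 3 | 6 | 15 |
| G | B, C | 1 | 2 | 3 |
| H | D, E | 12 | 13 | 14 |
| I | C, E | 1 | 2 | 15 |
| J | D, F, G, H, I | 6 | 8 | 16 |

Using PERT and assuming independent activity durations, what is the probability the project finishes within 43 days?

0.701

te_A = (1 + 4·7 + 19)/6 = 48/6 = 8; σ²_A = ((19−1)/6)² = 9.000
te_B = (7 + 4·9 + 11)/6 = 54/6 = 9; σ²_B = ((11−7)/6)² = 0.444
te_C = (4 + 4·6 + 8)/6 = 36/6 = 6; σ²_C = ((8−4)/6)² = 0.444
te_D = (2 + 4·8 + 14)/6 = 48/6 = 8; σ²_D = ((14−2)/6)² = 4.000
te_E = (4 + 4·8 + 24)/6 = 60/6 = 10; σ²_E = ((24−4)/6)² = 11.111
te_F = (3 + 4·6 + 15)/6 = 42/6 = 7; σ²_F = ((15−3)/6)² = 4.000
te_G = (1 + 4·2 + 3)/6 = 12/6 = 2; σ²_G = ((3−1)/6)² = 0.111
te_H = (12 + 4·13 + 14)/6 = 78/6 = 13; σ²_H = ((14−12)/6)² = 0.111
te_I = (1 + 4·2 + 15)/6 = 24/6 = 4; σ²_I = ((15−1)/6)² = 5.444
te_J = (6 + 4·8 + 16)/6 = 54/6 = 9; σ²_J = ((16−6)/6)² = 2.778

Forward pass:
ES_A = 0; EF_A = 8
ES_B = 0; EF_B = 9
ES_C = 8; EF_C = 8+6 = 14
ES_D = 9; EF_D = 9+8 = 17
ES_E = 9; EF_E = 9+10 = 19
ES_F = 14; EF_F = 14+7 = 21
ES_G = max(EF_B=9, EF_C=14) = 14; EF_G = 14+2 = 16
ES_H = max(EF_D=17, EF_E=19) = 19; EF_H = 19+13 = 32
ES_I = max(EF_C=14, EF_E=19) = 19; EF_I = 19+4 = 23
ES_J = max(EF_D=17, EF_F=21, EF_G=16, EF_H=32, EF_I=23) = 32; EF_J = 32+9 = 41
Expected project duration μ = 41 days. Critical path: B → E → H → J.

Variance along critical path = 0.444 + 11.111 + 0.111 + 2.778 = 14.444; σ = √14.444 = 3.801 days.
Z = (43 − 41) / 3.801 = 0.526
P(T ≤ 43) = Φ(0.526) ≈ 0.701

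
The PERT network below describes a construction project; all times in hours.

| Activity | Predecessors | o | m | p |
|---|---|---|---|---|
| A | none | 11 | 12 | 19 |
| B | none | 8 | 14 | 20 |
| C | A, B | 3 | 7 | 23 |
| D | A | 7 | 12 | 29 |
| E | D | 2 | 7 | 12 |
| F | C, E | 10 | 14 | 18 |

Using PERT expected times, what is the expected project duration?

te_A = (11 + 4·12 + 19)/6 = 78/6 = 13
te_B = (8 + 4·14 + 20)/6 = 84/6 = 14
te_C = (3 + 4·7 + 23)/6 = 54/6 = 9
te_D = (7 + 4·12 + 29)/6 = 84/6 = 14
te_E = (2 + 4·7 + 12)/6 = 42/6 = 7
te_F = (10 + 4·14 + 18)/6 = 84/6 = 14

Forward pass:
ES_A = 0; EF_A = 13
ES_B = 0; EF_B = 14
ES_C = max(EF_A=13, EF_B=14) = 14; EF_C = 14+9 = 23
ES_D = 13; EF_D = 13+14 = 27
ES_E = 27; EF_E = 27+7 = 34
ES_F = max(EF_C=23, EF_E=34) = 34; EF_F = 34+14 = 48
Expected project duration μ = 48 hours. Critical path: A → D → E → F.

48 hours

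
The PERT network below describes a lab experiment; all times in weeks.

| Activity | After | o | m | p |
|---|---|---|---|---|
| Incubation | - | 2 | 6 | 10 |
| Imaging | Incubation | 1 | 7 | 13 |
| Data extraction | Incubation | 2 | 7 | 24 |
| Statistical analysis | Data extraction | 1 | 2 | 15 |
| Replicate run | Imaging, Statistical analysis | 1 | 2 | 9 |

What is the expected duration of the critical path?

22 weeks

te_Incubation = (2 + 4·6 + 10)/6 = 36/6 = 6
te_Imaging = (1 + 4·7 + 13)/6 = 42/6 = 7
te_Data extraction = (2 + 4·7 + 24)/6 = 54/6 = 9
te_Statistical analysis = (1 + 4·2 + 15)/6 = 24/6 = 4
te_Replicate run = (1 + 4·2 + 9)/6 = 18/6 = 3

Forward pass:
ES_Incubation = 0; EF_Incubation = 6
ES_Imaging = 6; EF_Imaging = 6+7 = 13
ES_Data extraction = 6; EF_Data extraction = 6+9 = 15
ES_Statistical analysis = 15; EF_Statistical analysis = 15+4 = 19
ES_Replicate run = max(EF_Imaging=13, EF_Statistical analysis=19) = 19; EF_Replicate run = 19+3 = 22
Expected project duration μ = 22 weeks. Critical path: Incubation → Data extraction → Statistical analysis → Replicate run.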